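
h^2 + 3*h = h*(h + 3)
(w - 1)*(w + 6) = w^2 + 5*w - 6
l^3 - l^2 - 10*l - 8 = (l - 4)*(l + 1)*(l + 2)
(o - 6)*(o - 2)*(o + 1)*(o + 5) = o^4 - 2*o^3 - 31*o^2 + 32*o + 60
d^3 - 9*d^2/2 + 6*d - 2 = (d - 2)^2*(d - 1/2)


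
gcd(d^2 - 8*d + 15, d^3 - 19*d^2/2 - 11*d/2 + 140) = d - 5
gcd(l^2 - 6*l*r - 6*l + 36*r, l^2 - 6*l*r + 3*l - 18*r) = -l + 6*r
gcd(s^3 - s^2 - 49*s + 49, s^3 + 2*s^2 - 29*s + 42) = s + 7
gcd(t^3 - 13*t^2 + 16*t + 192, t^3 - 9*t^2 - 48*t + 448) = t^2 - 16*t + 64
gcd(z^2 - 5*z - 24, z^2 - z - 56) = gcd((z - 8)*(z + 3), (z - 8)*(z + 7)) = z - 8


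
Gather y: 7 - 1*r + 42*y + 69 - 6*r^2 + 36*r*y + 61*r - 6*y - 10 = -6*r^2 + 60*r + y*(36*r + 36) + 66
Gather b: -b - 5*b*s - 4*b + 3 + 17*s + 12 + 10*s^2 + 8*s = b*(-5*s - 5) + 10*s^2 + 25*s + 15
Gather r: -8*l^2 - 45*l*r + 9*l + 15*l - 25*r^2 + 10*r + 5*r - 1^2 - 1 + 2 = -8*l^2 + 24*l - 25*r^2 + r*(15 - 45*l)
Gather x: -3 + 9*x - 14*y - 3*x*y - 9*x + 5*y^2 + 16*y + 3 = -3*x*y + 5*y^2 + 2*y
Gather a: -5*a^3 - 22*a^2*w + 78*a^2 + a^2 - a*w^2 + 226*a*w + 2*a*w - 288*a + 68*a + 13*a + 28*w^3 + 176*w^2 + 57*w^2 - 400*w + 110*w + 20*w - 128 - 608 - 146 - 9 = -5*a^3 + a^2*(79 - 22*w) + a*(-w^2 + 228*w - 207) + 28*w^3 + 233*w^2 - 270*w - 891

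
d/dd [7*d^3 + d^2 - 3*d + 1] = 21*d^2 + 2*d - 3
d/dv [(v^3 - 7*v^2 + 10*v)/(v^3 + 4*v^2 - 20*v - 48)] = (11*v^4 - 60*v^3 - 44*v^2 + 672*v - 480)/(v^6 + 8*v^5 - 24*v^4 - 256*v^3 + 16*v^2 + 1920*v + 2304)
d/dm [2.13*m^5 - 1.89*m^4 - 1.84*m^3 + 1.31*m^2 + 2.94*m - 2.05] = 10.65*m^4 - 7.56*m^3 - 5.52*m^2 + 2.62*m + 2.94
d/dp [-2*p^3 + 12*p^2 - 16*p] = -6*p^2 + 24*p - 16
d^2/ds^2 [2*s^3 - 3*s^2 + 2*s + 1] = 12*s - 6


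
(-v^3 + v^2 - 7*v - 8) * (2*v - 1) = -2*v^4 + 3*v^3 - 15*v^2 - 9*v + 8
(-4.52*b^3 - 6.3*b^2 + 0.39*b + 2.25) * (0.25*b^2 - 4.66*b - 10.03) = -1.13*b^5 + 19.4882*b^4 + 74.7911*b^3 + 61.9341*b^2 - 14.3967*b - 22.5675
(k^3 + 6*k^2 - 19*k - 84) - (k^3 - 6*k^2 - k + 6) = 12*k^2 - 18*k - 90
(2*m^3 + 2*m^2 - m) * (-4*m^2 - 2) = -8*m^5 - 8*m^4 - 4*m^2 + 2*m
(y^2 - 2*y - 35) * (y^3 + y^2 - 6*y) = y^5 - y^4 - 43*y^3 - 23*y^2 + 210*y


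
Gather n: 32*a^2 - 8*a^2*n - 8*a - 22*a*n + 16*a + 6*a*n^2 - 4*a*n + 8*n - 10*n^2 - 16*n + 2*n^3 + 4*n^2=32*a^2 + 8*a + 2*n^3 + n^2*(6*a - 6) + n*(-8*a^2 - 26*a - 8)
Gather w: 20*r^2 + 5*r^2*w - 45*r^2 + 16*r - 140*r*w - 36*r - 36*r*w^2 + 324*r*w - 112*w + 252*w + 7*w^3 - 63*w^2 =-25*r^2 - 20*r + 7*w^3 + w^2*(-36*r - 63) + w*(5*r^2 + 184*r + 140)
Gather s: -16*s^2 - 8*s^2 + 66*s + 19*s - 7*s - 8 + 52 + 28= -24*s^2 + 78*s + 72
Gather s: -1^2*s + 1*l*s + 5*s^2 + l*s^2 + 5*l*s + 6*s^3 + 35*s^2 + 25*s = 6*s^3 + s^2*(l + 40) + s*(6*l + 24)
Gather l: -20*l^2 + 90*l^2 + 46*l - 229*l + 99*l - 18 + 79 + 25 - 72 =70*l^2 - 84*l + 14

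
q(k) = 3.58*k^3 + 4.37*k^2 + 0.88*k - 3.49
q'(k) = 10.74*k^2 + 8.74*k + 0.88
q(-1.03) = -3.67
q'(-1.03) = 3.27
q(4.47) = 407.51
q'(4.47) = 254.54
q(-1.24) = -4.69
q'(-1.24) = 6.56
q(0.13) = -3.29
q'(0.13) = 2.20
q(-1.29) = -5.04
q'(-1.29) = 7.48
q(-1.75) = -10.83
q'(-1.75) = 18.48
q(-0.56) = -3.24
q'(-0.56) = -0.65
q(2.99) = 133.91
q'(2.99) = 123.03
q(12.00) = 6822.59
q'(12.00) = 1652.32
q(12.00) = 6822.59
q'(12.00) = 1652.32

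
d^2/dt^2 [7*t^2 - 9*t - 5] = 14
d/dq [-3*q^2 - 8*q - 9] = -6*q - 8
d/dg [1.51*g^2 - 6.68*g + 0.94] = 3.02*g - 6.68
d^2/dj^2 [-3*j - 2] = 0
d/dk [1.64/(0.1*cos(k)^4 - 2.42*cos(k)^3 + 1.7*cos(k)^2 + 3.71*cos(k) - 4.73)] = (0.656*cos(k)^3 - 11.9064*cos(k)^2 + 5.576*cos(k) + 6.0844)*sin(k)/(0.1*cos(k)^4 - 2.42*cos(k)^3 + 1.7*cos(k)^2 + 3.71*cos(k) - 4.73)^2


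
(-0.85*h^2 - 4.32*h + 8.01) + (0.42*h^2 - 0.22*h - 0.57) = -0.43*h^2 - 4.54*h + 7.44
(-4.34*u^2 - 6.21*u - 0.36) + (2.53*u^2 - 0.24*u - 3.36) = -1.81*u^2 - 6.45*u - 3.72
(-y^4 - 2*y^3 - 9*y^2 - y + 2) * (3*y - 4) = -3*y^5 - 2*y^4 - 19*y^3 + 33*y^2 + 10*y - 8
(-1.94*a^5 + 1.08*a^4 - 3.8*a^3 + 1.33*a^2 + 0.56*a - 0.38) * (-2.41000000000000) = 4.6754*a^5 - 2.6028*a^4 + 9.158*a^3 - 3.2053*a^2 - 1.3496*a + 0.9158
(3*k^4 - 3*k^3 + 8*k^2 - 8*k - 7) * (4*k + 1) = 12*k^5 - 9*k^4 + 29*k^3 - 24*k^2 - 36*k - 7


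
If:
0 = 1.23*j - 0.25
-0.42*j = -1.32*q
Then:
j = 0.20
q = 0.06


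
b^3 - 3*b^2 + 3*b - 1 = (b - 1)^3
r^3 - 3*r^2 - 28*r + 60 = (r - 6)*(r - 2)*(r + 5)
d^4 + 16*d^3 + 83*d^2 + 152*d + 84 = (d + 1)*(d + 2)*(d + 6)*(d + 7)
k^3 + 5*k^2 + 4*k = k*(k + 1)*(k + 4)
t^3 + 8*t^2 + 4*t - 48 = (t - 2)*(t + 4)*(t + 6)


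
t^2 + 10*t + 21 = (t + 3)*(t + 7)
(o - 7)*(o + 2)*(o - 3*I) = o^3 - 5*o^2 - 3*I*o^2 - 14*o + 15*I*o + 42*I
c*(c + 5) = c^2 + 5*c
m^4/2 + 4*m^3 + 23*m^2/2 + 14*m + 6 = (m/2 + 1/2)*(m + 2)^2*(m + 3)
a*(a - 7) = a^2 - 7*a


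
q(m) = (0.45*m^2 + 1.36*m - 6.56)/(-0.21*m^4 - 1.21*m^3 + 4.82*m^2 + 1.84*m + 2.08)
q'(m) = (0.9*m + 1.36)/(-0.21*m^4 - 1.21*m^3 + 4.82*m^2 + 1.84*m + 2.08) + (0.45*m^2 + 1.36*m - 6.56)*(0.84*m^3 + 3.63*m^2 - 9.64*m - 1.84)/(-0.21*m^4 - 1.21*m^3 + 4.82*m^2 + 1.84*m + 2.08)^2 = (0.189*m^5 + 1.4013*m^4 - 2.2192*m^3 - 29.54*m^2 + 65.1104*m + 14.8992)/(0.0441*m^8 + 0.5082*m^7 - 0.5603*m^6 - 12.4372*m^5 + 17.906*m^4 + 12.704*m^3 + 23.4368*m^2 + 7.6544*m + 4.3264)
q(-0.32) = -3.44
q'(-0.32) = -2.17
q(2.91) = 0.36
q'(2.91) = 3.46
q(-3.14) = -0.11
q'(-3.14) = -0.09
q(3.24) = -0.45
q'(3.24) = 1.94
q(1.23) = -0.47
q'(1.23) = 0.63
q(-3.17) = -0.10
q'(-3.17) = -0.09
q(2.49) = -0.04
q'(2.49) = 0.33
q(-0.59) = -2.49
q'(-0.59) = -3.96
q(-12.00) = -0.03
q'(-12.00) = -0.01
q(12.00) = -0.01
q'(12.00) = 0.00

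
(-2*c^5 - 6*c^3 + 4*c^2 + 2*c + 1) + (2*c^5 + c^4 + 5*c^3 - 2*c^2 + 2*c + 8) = c^4 - c^3 + 2*c^2 + 4*c + 9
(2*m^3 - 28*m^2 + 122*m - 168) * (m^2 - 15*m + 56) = 2*m^5 - 58*m^4 + 654*m^3 - 3566*m^2 + 9352*m - 9408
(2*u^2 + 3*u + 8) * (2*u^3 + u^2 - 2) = 4*u^5 + 8*u^4 + 19*u^3 + 4*u^2 - 6*u - 16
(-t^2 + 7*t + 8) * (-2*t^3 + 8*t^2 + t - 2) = 2*t^5 - 22*t^4 + 39*t^3 + 73*t^2 - 6*t - 16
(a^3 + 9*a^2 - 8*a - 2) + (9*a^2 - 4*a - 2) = a^3 + 18*a^2 - 12*a - 4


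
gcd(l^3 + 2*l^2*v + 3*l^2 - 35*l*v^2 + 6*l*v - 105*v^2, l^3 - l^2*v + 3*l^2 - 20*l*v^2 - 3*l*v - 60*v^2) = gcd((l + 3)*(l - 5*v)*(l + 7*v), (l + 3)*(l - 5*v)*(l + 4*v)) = -l^2 + 5*l*v - 3*l + 15*v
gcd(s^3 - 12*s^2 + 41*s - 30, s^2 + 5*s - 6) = s - 1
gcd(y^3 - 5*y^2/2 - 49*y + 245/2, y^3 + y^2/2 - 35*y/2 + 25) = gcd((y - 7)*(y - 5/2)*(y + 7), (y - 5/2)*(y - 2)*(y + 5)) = y - 5/2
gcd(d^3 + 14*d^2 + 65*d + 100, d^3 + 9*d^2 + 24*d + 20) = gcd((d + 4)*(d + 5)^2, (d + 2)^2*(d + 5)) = d + 5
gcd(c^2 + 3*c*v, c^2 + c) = c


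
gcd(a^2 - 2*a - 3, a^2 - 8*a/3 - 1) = a - 3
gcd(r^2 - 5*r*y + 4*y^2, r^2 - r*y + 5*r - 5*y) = -r + y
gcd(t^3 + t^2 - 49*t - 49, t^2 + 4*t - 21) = t + 7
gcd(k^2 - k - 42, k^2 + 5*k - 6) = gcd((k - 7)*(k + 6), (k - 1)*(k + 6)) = k + 6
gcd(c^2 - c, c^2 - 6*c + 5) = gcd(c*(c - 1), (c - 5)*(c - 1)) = c - 1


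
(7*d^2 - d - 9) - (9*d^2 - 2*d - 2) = -2*d^2 + d - 7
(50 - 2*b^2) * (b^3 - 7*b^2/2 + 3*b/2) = -2*b^5 + 7*b^4 + 47*b^3 - 175*b^2 + 75*b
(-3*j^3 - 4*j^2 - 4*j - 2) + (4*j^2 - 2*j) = -3*j^3 - 6*j - 2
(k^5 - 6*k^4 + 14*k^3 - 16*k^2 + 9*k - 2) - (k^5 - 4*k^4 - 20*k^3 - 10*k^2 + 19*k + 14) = -2*k^4 + 34*k^3 - 6*k^2 - 10*k - 16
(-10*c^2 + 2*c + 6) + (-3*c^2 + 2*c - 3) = -13*c^2 + 4*c + 3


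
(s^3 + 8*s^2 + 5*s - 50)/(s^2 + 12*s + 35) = (s^2 + 3*s - 10)/(s + 7)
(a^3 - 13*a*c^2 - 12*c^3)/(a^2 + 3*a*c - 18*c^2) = (a^3 - 13*a*c^2 - 12*c^3)/(a^2 + 3*a*c - 18*c^2)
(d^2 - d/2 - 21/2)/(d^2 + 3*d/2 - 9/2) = (2*d - 7)/(2*d - 3)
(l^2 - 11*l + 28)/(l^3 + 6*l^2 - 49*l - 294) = (l - 4)/(l^2 + 13*l + 42)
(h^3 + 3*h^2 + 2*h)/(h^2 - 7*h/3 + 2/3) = 3*h*(h^2 + 3*h + 2)/(3*h^2 - 7*h + 2)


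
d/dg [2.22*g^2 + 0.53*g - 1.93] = 4.44*g + 0.53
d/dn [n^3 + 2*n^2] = n*(3*n + 4)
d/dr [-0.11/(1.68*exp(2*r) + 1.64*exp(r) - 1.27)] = (0.3696*exp(r) + 0.1804)*exp(r)/(1.68*exp(2*r) + 1.64*exp(r) - 1.27)^2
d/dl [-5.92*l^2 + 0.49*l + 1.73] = 0.49 - 11.84*l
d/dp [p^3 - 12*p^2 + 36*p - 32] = 3*p^2 - 24*p + 36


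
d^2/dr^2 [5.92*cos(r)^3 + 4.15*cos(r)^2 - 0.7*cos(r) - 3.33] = -3.74*cos(r) - 8.3*cos(2*r) - 13.32*cos(3*r)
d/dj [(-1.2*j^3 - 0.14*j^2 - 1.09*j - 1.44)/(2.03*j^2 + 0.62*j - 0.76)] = (-2.436*j^4 - 1.488*j^3 + 4.8619*j^2 + 6.0592*j + 1.7212)/(4.1209*j^4 + 2.5172*j^3 - 2.7012*j^2 - 0.9424*j + 0.5776)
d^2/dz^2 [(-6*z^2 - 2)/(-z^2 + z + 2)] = 12*(z^3 + 7*z^2 - z + 5)/(z^6 - 3*z^5 - 3*z^4 + 11*z^3 + 6*z^2 - 12*z - 8)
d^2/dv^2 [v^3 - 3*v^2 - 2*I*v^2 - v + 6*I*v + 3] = 6*v - 6 - 4*I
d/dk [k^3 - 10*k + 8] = 3*k^2 - 10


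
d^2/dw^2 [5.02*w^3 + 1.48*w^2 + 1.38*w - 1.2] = 30.12*w + 2.96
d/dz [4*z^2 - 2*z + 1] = 8*z - 2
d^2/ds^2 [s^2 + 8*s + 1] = 2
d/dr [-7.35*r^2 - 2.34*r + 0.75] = -14.7*r - 2.34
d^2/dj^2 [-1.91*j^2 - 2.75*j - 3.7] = -3.82000000000000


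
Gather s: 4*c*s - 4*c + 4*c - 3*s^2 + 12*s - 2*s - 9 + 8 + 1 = -3*s^2 + s*(4*c + 10)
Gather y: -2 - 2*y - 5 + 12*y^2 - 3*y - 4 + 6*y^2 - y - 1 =18*y^2 - 6*y - 12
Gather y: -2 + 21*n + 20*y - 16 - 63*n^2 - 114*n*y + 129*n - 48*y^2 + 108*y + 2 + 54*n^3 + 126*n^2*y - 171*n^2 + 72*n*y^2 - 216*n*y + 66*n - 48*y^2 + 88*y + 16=54*n^3 - 234*n^2 + 216*n + y^2*(72*n - 96) + y*(126*n^2 - 330*n + 216)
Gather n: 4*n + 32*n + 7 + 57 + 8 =36*n + 72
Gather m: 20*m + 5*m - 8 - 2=25*m - 10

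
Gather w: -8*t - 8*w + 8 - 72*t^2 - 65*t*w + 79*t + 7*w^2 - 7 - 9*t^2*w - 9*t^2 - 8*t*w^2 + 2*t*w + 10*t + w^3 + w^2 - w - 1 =-81*t^2 + 81*t + w^3 + w^2*(8 - 8*t) + w*(-9*t^2 - 63*t - 9)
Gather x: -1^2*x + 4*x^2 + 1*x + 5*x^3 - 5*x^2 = 5*x^3 - x^2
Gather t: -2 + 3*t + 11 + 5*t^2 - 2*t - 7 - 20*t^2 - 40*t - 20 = -15*t^2 - 39*t - 18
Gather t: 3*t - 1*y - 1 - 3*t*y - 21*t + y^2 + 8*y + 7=t*(-3*y - 18) + y^2 + 7*y + 6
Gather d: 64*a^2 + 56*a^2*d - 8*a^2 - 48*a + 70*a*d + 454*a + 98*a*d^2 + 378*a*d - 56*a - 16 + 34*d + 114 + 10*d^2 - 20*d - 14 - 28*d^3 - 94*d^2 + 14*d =56*a^2 + 350*a - 28*d^3 + d^2*(98*a - 84) + d*(56*a^2 + 448*a + 28) + 84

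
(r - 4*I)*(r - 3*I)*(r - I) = r^3 - 8*I*r^2 - 19*r + 12*I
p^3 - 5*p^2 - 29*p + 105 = (p - 7)*(p - 3)*(p + 5)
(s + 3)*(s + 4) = s^2 + 7*s + 12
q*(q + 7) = q^2 + 7*q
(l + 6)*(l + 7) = l^2 + 13*l + 42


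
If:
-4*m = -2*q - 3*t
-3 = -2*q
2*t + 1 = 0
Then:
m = 3/8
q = 3/2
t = -1/2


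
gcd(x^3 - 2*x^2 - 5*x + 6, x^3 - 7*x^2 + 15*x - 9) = x^2 - 4*x + 3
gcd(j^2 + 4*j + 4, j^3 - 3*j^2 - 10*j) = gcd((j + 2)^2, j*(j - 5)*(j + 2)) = j + 2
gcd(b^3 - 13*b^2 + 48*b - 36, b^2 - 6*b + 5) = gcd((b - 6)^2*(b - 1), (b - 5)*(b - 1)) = b - 1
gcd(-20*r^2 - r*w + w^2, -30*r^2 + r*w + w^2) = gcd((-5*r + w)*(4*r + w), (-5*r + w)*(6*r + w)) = 5*r - w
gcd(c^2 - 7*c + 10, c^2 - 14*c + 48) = 1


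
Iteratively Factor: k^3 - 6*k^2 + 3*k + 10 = (k - 2)*(k^2 - 4*k - 5) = (k - 2)*(k + 1)*(k - 5)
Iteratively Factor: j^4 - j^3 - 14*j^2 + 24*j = (j + 4)*(j^3 - 5*j^2 + 6*j) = (j - 2)*(j + 4)*(j^2 - 3*j) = (j - 3)*(j - 2)*(j + 4)*(j)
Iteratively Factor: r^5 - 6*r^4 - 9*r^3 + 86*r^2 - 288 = (r + 2)*(r^4 - 8*r^3 + 7*r^2 + 72*r - 144) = (r - 4)*(r + 2)*(r^3 - 4*r^2 - 9*r + 36) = (r - 4)*(r - 3)*(r + 2)*(r^2 - r - 12) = (r - 4)*(r - 3)*(r + 2)*(r + 3)*(r - 4)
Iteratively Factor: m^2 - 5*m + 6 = (m - 2)*(m - 3)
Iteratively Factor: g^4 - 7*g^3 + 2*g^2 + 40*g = (g - 5)*(g^3 - 2*g^2 - 8*g) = g*(g - 5)*(g^2 - 2*g - 8) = g*(g - 5)*(g + 2)*(g - 4)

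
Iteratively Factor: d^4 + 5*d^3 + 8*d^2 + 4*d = (d + 2)*(d^3 + 3*d^2 + 2*d) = (d + 2)^2*(d^2 + d) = d*(d + 2)^2*(d + 1)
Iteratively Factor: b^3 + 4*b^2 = (b)*(b^2 + 4*b) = b^2*(b + 4)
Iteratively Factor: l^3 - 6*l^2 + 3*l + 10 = (l - 2)*(l^2 - 4*l - 5) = (l - 5)*(l - 2)*(l + 1)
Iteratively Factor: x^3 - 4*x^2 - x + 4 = (x - 1)*(x^2 - 3*x - 4) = (x - 1)*(x + 1)*(x - 4)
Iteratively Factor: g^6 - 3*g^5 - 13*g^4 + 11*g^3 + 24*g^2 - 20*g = (g - 5)*(g^5 + 2*g^4 - 3*g^3 - 4*g^2 + 4*g) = g*(g - 5)*(g^4 + 2*g^3 - 3*g^2 - 4*g + 4) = g*(g - 5)*(g + 2)*(g^3 - 3*g + 2) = g*(g - 5)*(g - 1)*(g + 2)*(g^2 + g - 2) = g*(g - 5)*(g - 1)*(g + 2)^2*(g - 1)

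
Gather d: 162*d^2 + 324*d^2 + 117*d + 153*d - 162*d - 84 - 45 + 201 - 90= 486*d^2 + 108*d - 18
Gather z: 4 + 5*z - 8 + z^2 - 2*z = z^2 + 3*z - 4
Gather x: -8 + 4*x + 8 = 4*x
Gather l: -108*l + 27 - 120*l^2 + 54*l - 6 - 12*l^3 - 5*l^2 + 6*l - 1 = -12*l^3 - 125*l^2 - 48*l + 20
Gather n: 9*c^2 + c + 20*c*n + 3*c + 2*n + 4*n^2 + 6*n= 9*c^2 + 4*c + 4*n^2 + n*(20*c + 8)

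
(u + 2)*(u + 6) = u^2 + 8*u + 12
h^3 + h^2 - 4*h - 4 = (h - 2)*(h + 1)*(h + 2)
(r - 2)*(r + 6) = r^2 + 4*r - 12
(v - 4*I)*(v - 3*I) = v^2 - 7*I*v - 12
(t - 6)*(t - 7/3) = t^2 - 25*t/3 + 14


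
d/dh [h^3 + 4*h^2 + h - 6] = 3*h^2 + 8*h + 1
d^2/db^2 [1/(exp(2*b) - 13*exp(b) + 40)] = ((13 - 4*exp(b))*(exp(2*b) - 13*exp(b) + 40) + 2*(2*exp(b) - 13)^2*exp(b))*exp(b)/(exp(2*b) - 13*exp(b) + 40)^3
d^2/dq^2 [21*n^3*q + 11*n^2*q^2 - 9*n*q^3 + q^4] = 22*n^2 - 54*n*q + 12*q^2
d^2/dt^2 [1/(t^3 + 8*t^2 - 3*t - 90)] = 2*(-(3*t + 8)*(t^3 + 8*t^2 - 3*t - 90) + (3*t^2 + 16*t - 3)^2)/(t^3 + 8*t^2 - 3*t - 90)^3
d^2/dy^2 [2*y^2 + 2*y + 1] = 4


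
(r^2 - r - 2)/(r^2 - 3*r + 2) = (r + 1)/(r - 1)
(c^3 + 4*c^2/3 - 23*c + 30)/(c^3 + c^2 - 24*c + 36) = (c - 5/3)/(c - 2)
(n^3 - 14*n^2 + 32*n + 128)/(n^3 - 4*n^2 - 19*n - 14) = (n^2 - 16*n + 64)/(n^2 - 6*n - 7)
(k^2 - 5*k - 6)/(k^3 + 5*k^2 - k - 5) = (k - 6)/(k^2 + 4*k - 5)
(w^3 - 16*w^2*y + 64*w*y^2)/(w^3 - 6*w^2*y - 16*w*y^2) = (w - 8*y)/(w + 2*y)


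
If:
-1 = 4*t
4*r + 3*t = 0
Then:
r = 3/16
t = -1/4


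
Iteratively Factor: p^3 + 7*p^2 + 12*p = (p + 3)*(p^2 + 4*p) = (p + 3)*(p + 4)*(p)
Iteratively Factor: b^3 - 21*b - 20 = (b - 5)*(b^2 + 5*b + 4) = (b - 5)*(b + 1)*(b + 4)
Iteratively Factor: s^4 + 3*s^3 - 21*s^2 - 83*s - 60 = (s + 1)*(s^3 + 2*s^2 - 23*s - 60) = (s + 1)*(s + 4)*(s^2 - 2*s - 15) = (s - 5)*(s + 1)*(s + 4)*(s + 3)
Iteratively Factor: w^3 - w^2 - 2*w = (w + 1)*(w^2 - 2*w) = (w - 2)*(w + 1)*(w)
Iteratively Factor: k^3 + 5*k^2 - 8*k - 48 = (k + 4)*(k^2 + k - 12) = (k - 3)*(k + 4)*(k + 4)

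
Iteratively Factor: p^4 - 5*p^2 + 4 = (p - 2)*(p^3 + 2*p^2 - p - 2) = (p - 2)*(p + 1)*(p^2 + p - 2) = (p - 2)*(p + 1)*(p + 2)*(p - 1)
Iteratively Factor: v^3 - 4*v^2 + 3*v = (v)*(v^2 - 4*v + 3) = v*(v - 1)*(v - 3)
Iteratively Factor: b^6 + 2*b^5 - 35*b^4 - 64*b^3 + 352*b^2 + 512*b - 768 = (b + 4)*(b^5 - 2*b^4 - 27*b^3 + 44*b^2 + 176*b - 192) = (b - 4)*(b + 4)*(b^4 + 2*b^3 - 19*b^2 - 32*b + 48) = (b - 4)*(b + 4)^2*(b^3 - 2*b^2 - 11*b + 12) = (b - 4)*(b + 3)*(b + 4)^2*(b^2 - 5*b + 4) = (b - 4)*(b - 1)*(b + 3)*(b + 4)^2*(b - 4)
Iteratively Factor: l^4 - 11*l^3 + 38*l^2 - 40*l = (l - 2)*(l^3 - 9*l^2 + 20*l) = (l - 4)*(l - 2)*(l^2 - 5*l) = (l - 5)*(l - 4)*(l - 2)*(l)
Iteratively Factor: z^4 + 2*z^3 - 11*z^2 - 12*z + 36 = (z + 3)*(z^3 - z^2 - 8*z + 12) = (z - 2)*(z + 3)*(z^2 + z - 6) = (z - 2)^2*(z + 3)*(z + 3)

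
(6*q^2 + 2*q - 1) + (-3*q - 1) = 6*q^2 - q - 2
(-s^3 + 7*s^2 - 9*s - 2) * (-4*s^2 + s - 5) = 4*s^5 - 29*s^4 + 48*s^3 - 36*s^2 + 43*s + 10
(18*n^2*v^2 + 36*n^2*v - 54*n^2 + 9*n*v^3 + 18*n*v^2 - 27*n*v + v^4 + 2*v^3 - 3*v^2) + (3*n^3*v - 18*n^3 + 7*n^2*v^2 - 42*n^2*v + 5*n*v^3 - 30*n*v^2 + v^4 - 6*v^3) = 3*n^3*v - 18*n^3 + 25*n^2*v^2 - 6*n^2*v - 54*n^2 + 14*n*v^3 - 12*n*v^2 - 27*n*v + 2*v^4 - 4*v^3 - 3*v^2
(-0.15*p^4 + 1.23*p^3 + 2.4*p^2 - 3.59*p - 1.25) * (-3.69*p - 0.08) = 0.5535*p^5 - 4.5267*p^4 - 8.9544*p^3 + 13.0551*p^2 + 4.8997*p + 0.1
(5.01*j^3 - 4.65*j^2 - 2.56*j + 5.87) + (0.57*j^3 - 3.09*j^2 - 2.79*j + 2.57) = 5.58*j^3 - 7.74*j^2 - 5.35*j + 8.44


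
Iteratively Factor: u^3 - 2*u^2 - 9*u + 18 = (u - 3)*(u^2 + u - 6) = (u - 3)*(u + 3)*(u - 2)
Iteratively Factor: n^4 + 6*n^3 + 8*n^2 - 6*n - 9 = (n + 3)*(n^3 + 3*n^2 - n - 3) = (n + 3)^2*(n^2 - 1) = (n + 1)*(n + 3)^2*(n - 1)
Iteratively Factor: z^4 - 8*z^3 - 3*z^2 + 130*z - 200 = (z - 5)*(z^3 - 3*z^2 - 18*z + 40) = (z - 5)*(z - 2)*(z^2 - z - 20) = (z - 5)*(z - 2)*(z + 4)*(z - 5)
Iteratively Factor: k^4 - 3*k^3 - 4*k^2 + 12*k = (k - 2)*(k^3 - k^2 - 6*k) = (k - 2)*(k + 2)*(k^2 - 3*k) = k*(k - 2)*(k + 2)*(k - 3)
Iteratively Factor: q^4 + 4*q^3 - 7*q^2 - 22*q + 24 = (q - 2)*(q^3 + 6*q^2 + 5*q - 12) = (q - 2)*(q + 4)*(q^2 + 2*q - 3) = (q - 2)*(q - 1)*(q + 4)*(q + 3)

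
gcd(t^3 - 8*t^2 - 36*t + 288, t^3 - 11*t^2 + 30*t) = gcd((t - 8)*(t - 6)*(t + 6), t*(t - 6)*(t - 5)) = t - 6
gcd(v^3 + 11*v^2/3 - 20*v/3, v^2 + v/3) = v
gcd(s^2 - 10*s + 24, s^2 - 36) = s - 6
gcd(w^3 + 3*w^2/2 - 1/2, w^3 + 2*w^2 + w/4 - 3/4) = w^2 + w/2 - 1/2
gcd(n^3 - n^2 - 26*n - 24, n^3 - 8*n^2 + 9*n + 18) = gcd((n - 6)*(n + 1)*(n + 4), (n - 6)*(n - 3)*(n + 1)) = n^2 - 5*n - 6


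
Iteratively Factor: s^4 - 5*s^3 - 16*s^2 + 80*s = (s - 5)*(s^3 - 16*s) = s*(s - 5)*(s^2 - 16) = s*(s - 5)*(s + 4)*(s - 4)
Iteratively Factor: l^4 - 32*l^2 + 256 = (l + 4)*(l^3 - 4*l^2 - 16*l + 64) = (l - 4)*(l + 4)*(l^2 - 16) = (l - 4)*(l + 4)^2*(l - 4)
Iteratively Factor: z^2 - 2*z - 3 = (z - 3)*(z + 1)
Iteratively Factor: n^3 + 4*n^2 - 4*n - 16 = (n - 2)*(n^2 + 6*n + 8) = (n - 2)*(n + 2)*(n + 4)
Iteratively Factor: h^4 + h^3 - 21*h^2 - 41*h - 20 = (h + 4)*(h^3 - 3*h^2 - 9*h - 5) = (h + 1)*(h + 4)*(h^2 - 4*h - 5) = (h + 1)^2*(h + 4)*(h - 5)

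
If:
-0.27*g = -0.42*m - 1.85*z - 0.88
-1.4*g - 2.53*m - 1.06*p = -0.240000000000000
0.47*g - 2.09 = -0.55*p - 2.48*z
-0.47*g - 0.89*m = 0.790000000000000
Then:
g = 1.35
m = -1.60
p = 2.26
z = 0.08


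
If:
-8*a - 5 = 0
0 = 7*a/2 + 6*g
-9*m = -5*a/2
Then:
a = -5/8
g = 35/96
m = -25/144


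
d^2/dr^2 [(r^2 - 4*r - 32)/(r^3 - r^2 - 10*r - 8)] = 2*(r^6 - 12*r^5 - 150*r^4 + 258*r^3 + 648*r^2 - 1632*r - 2560)/(r^9 - 3*r^8 - 27*r^7 + 35*r^6 + 318*r^5 + 156*r^4 - 1288*r^3 - 2592*r^2 - 1920*r - 512)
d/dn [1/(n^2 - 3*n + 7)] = (3 - 2*n)/(n^2 - 3*n + 7)^2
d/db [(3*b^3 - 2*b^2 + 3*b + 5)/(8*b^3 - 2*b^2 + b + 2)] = (10*b^4 - 42*b^3 - 98*b^2 + 12*b + 1)/(64*b^6 - 32*b^5 + 20*b^4 + 28*b^3 - 7*b^2 + 4*b + 4)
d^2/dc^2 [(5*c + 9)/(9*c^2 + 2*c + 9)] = 2*(4*(5*c + 9)*(9*c + 1)^2 - (135*c + 91)*(9*c^2 + 2*c + 9))/(9*c^2 + 2*c + 9)^3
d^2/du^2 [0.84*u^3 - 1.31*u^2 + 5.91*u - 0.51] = 5.04*u - 2.62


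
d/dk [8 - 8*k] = -8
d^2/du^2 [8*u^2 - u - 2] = 16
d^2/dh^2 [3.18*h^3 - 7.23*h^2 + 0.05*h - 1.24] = 19.08*h - 14.46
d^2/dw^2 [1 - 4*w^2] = -8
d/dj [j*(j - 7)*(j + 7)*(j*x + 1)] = 4*j^3*x + 3*j^2 - 98*j*x - 49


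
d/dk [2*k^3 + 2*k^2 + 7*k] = 6*k^2 + 4*k + 7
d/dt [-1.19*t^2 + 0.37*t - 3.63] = 0.37 - 2.38*t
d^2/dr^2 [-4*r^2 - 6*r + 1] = -8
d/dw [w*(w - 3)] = 2*w - 3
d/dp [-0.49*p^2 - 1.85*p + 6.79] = -0.98*p - 1.85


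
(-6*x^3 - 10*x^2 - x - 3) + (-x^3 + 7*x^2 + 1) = -7*x^3 - 3*x^2 - x - 2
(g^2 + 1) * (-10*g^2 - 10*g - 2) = -10*g^4 - 10*g^3 - 12*g^2 - 10*g - 2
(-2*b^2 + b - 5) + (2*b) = -2*b^2 + 3*b - 5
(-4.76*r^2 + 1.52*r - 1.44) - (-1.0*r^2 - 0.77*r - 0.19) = -3.76*r^2 + 2.29*r - 1.25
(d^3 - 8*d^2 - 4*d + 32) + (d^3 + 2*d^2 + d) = 2*d^3 - 6*d^2 - 3*d + 32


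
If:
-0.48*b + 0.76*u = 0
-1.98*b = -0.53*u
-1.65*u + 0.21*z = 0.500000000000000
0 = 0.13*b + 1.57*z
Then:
No Solution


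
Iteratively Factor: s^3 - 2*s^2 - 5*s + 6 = (s + 2)*(s^2 - 4*s + 3) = (s - 1)*(s + 2)*(s - 3)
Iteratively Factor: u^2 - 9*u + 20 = (u - 5)*(u - 4)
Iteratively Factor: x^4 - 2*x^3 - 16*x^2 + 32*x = (x)*(x^3 - 2*x^2 - 16*x + 32) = x*(x - 4)*(x^2 + 2*x - 8) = x*(x - 4)*(x + 4)*(x - 2)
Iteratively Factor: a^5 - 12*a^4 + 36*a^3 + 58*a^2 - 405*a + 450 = (a + 3)*(a^4 - 15*a^3 + 81*a^2 - 185*a + 150) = (a - 3)*(a + 3)*(a^3 - 12*a^2 + 45*a - 50) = (a - 5)*(a - 3)*(a + 3)*(a^2 - 7*a + 10) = (a - 5)*(a - 3)*(a - 2)*(a + 3)*(a - 5)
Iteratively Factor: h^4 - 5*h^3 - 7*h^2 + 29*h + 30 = (h + 1)*(h^3 - 6*h^2 - h + 30) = (h - 3)*(h + 1)*(h^2 - 3*h - 10) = (h - 5)*(h - 3)*(h + 1)*(h + 2)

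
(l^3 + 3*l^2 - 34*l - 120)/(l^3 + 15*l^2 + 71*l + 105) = (l^2 - 2*l - 24)/(l^2 + 10*l + 21)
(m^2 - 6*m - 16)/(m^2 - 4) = (m - 8)/(m - 2)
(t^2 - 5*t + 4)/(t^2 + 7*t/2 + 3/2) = 2*(t^2 - 5*t + 4)/(2*t^2 + 7*t + 3)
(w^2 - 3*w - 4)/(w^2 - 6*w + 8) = (w + 1)/(w - 2)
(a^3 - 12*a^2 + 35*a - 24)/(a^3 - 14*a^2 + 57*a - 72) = (a - 1)/(a - 3)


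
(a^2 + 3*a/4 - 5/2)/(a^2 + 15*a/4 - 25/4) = (a + 2)/(a + 5)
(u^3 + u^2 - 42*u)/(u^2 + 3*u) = (u^2 + u - 42)/(u + 3)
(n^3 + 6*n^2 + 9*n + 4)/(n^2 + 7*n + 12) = (n^2 + 2*n + 1)/(n + 3)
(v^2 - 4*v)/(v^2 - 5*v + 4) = v/(v - 1)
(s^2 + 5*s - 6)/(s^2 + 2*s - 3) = (s + 6)/(s + 3)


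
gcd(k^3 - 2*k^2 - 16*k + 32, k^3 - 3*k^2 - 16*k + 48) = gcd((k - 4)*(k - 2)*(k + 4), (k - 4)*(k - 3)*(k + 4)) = k^2 - 16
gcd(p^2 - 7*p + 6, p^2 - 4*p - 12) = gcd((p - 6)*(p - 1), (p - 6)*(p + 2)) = p - 6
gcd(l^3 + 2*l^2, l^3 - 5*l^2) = l^2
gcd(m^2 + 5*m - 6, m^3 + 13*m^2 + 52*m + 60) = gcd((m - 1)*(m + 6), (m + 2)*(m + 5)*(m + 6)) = m + 6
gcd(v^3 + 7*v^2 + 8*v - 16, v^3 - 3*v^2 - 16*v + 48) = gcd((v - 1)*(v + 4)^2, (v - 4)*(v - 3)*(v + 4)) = v + 4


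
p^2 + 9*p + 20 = (p + 4)*(p + 5)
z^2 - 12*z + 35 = (z - 7)*(z - 5)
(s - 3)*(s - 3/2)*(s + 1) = s^3 - 7*s^2/2 + 9/2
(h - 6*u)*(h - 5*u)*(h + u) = h^3 - 10*h^2*u + 19*h*u^2 + 30*u^3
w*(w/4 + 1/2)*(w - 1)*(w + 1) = w^4/4 + w^3/2 - w^2/4 - w/2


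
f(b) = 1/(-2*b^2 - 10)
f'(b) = 4*b/(-2*b^2 - 10)^2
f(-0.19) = -0.10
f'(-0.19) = -0.01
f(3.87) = -0.03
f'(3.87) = 0.01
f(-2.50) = -0.04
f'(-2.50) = -0.02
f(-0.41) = -0.10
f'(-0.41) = -0.02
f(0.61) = -0.09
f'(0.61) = 0.02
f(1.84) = -0.06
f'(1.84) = 0.03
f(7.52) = -0.01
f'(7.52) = 0.00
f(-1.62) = -0.07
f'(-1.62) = -0.03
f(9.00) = -0.00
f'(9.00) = 0.00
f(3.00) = -0.04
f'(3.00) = 0.02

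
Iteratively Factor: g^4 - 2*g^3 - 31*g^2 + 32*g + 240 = (g + 3)*(g^3 - 5*g^2 - 16*g + 80) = (g - 4)*(g + 3)*(g^2 - g - 20) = (g - 4)*(g + 3)*(g + 4)*(g - 5)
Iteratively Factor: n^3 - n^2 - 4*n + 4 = (n + 2)*(n^2 - 3*n + 2) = (n - 2)*(n + 2)*(n - 1)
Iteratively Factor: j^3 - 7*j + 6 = (j - 1)*(j^2 + j - 6) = (j - 1)*(j + 3)*(j - 2)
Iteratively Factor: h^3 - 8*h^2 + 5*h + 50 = (h + 2)*(h^2 - 10*h + 25) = (h - 5)*(h + 2)*(h - 5)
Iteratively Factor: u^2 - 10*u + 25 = (u - 5)*(u - 5)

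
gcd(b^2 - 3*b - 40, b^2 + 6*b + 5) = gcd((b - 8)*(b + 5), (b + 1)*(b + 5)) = b + 5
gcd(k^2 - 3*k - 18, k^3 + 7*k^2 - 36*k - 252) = k - 6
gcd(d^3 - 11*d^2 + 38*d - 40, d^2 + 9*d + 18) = 1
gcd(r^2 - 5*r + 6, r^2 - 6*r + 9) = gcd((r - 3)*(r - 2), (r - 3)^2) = r - 3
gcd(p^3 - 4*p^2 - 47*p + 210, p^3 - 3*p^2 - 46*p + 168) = p^2 + p - 42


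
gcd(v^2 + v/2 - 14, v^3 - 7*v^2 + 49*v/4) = v - 7/2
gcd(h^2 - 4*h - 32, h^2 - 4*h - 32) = h^2 - 4*h - 32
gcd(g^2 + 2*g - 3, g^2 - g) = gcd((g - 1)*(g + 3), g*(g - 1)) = g - 1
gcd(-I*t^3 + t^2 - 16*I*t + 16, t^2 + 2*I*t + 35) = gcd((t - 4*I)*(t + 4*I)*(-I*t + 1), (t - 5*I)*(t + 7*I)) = 1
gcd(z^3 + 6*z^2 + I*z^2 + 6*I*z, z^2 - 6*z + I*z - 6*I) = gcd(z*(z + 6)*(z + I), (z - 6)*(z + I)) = z + I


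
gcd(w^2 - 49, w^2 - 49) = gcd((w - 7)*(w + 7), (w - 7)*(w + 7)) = w^2 - 49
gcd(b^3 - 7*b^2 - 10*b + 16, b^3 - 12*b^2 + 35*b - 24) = b^2 - 9*b + 8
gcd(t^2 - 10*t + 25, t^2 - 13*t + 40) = t - 5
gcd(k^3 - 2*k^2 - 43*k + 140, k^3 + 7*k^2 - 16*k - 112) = k^2 + 3*k - 28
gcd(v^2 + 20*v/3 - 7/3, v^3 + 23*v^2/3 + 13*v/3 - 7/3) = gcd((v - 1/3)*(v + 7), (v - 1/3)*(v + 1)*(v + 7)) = v^2 + 20*v/3 - 7/3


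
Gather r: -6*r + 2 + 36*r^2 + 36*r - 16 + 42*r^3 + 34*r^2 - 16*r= 42*r^3 + 70*r^2 + 14*r - 14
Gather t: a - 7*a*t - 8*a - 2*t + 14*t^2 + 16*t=-7*a + 14*t^2 + t*(14 - 7*a)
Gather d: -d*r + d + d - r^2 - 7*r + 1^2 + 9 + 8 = d*(2 - r) - r^2 - 7*r + 18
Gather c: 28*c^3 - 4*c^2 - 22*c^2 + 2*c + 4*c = 28*c^3 - 26*c^2 + 6*c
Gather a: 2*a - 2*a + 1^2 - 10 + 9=0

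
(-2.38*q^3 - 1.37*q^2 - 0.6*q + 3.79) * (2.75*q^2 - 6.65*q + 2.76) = -6.545*q^5 + 12.0595*q^4 + 0.891700000000002*q^3 + 10.6313*q^2 - 26.8595*q + 10.4604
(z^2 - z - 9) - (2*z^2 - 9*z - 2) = -z^2 + 8*z - 7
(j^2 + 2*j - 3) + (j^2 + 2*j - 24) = 2*j^2 + 4*j - 27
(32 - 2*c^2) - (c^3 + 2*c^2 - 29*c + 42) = -c^3 - 4*c^2 + 29*c - 10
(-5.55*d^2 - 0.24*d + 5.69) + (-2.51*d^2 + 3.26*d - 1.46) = -8.06*d^2 + 3.02*d + 4.23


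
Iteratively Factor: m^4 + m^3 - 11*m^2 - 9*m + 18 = (m - 3)*(m^3 + 4*m^2 + m - 6) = (m - 3)*(m + 3)*(m^2 + m - 2) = (m - 3)*(m + 2)*(m + 3)*(m - 1)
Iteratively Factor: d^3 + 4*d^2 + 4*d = (d)*(d^2 + 4*d + 4) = d*(d + 2)*(d + 2)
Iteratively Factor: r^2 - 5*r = (r)*(r - 5)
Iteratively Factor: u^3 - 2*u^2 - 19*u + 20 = (u - 1)*(u^2 - u - 20) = (u - 5)*(u - 1)*(u + 4)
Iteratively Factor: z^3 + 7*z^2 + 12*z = (z + 3)*(z^2 + 4*z) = (z + 3)*(z + 4)*(z)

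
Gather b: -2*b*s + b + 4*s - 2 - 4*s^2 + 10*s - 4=b*(1 - 2*s) - 4*s^2 + 14*s - 6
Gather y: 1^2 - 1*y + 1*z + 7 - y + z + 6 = -2*y + 2*z + 14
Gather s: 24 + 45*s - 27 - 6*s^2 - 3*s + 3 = -6*s^2 + 42*s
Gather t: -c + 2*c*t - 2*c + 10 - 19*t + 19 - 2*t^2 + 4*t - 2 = -3*c - 2*t^2 + t*(2*c - 15) + 27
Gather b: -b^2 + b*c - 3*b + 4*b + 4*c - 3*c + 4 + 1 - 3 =-b^2 + b*(c + 1) + c + 2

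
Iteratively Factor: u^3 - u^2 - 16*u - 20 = (u - 5)*(u^2 + 4*u + 4) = (u - 5)*(u + 2)*(u + 2)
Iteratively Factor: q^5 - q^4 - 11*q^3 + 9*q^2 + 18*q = (q - 3)*(q^4 + 2*q^3 - 5*q^2 - 6*q) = (q - 3)*(q + 1)*(q^3 + q^2 - 6*q) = (q - 3)*(q + 1)*(q + 3)*(q^2 - 2*q) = (q - 3)*(q - 2)*(q + 1)*(q + 3)*(q)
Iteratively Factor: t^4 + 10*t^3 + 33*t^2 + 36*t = (t + 3)*(t^3 + 7*t^2 + 12*t) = (t + 3)^2*(t^2 + 4*t) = t*(t + 3)^2*(t + 4)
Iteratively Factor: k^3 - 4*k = (k - 2)*(k^2 + 2*k) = k*(k - 2)*(k + 2)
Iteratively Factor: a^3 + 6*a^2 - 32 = (a + 4)*(a^2 + 2*a - 8) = (a + 4)^2*(a - 2)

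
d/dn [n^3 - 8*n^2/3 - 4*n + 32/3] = 3*n^2 - 16*n/3 - 4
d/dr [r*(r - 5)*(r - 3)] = 3*r^2 - 16*r + 15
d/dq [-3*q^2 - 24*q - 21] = -6*q - 24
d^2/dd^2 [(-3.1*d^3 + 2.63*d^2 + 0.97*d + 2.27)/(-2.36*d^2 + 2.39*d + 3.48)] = (5.6843418860808e-14*d^4 + 45.860852*d^3 - 50.756016*d^2 + 254.277192*d - 110.784382)/(13.144256*d^6 - 39.934032*d^5 - 17.704956*d^4 + 104.119633*d^3 + 26.107308*d^2 - 86.831568*d - 42.144192)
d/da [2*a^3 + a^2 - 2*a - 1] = 6*a^2 + 2*a - 2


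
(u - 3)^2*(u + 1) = u^3 - 5*u^2 + 3*u + 9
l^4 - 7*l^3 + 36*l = l*(l - 6)*(l - 3)*(l + 2)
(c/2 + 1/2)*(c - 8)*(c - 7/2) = c^3/2 - 21*c^2/4 + 33*c/4 + 14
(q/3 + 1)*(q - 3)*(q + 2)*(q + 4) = q^4/3 + 2*q^3 - q^2/3 - 18*q - 24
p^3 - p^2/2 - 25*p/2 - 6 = (p - 4)*(p + 1/2)*(p + 3)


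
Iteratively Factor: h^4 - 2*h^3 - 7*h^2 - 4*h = (h + 1)*(h^3 - 3*h^2 - 4*h) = h*(h + 1)*(h^2 - 3*h - 4) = h*(h - 4)*(h + 1)*(h + 1)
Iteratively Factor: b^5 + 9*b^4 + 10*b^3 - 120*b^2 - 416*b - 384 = (b + 2)*(b^4 + 7*b^3 - 4*b^2 - 112*b - 192) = (b + 2)*(b + 4)*(b^3 + 3*b^2 - 16*b - 48) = (b + 2)*(b + 3)*(b + 4)*(b^2 - 16) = (b + 2)*(b + 3)*(b + 4)^2*(b - 4)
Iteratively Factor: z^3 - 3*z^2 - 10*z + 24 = (z + 3)*(z^2 - 6*z + 8) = (z - 4)*(z + 3)*(z - 2)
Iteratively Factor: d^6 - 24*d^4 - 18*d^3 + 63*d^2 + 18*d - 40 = (d - 1)*(d^5 + d^4 - 23*d^3 - 41*d^2 + 22*d + 40) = (d - 1)^2*(d^4 + 2*d^3 - 21*d^2 - 62*d - 40) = (d - 1)^2*(d + 2)*(d^3 - 21*d - 20) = (d - 1)^2*(d + 1)*(d + 2)*(d^2 - d - 20) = (d - 1)^2*(d + 1)*(d + 2)*(d + 4)*(d - 5)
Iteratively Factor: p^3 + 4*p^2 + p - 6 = (p - 1)*(p^2 + 5*p + 6) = (p - 1)*(p + 3)*(p + 2)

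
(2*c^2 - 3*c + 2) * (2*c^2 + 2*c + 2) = 4*c^4 - 2*c^3 + 2*c^2 - 2*c + 4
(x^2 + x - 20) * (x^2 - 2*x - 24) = x^4 - x^3 - 46*x^2 + 16*x + 480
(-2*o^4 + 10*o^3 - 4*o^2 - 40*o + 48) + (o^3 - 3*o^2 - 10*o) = -2*o^4 + 11*o^3 - 7*o^2 - 50*o + 48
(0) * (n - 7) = 0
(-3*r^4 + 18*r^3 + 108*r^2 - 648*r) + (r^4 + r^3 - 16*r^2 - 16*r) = -2*r^4 + 19*r^3 + 92*r^2 - 664*r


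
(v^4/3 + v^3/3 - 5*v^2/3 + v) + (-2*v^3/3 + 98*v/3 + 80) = v^4/3 - v^3/3 - 5*v^2/3 + 101*v/3 + 80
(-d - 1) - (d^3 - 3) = -d^3 - d + 2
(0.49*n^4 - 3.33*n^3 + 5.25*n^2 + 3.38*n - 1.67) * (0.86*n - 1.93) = 0.4214*n^5 - 3.8095*n^4 + 10.9419*n^3 - 7.2257*n^2 - 7.9596*n + 3.2231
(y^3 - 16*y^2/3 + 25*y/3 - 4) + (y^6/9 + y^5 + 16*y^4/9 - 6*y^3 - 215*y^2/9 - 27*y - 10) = y^6/9 + y^5 + 16*y^4/9 - 5*y^3 - 263*y^2/9 - 56*y/3 - 14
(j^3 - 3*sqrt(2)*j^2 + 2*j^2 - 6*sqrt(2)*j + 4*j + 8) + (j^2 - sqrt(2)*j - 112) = j^3 - 3*sqrt(2)*j^2 + 3*j^2 - 7*sqrt(2)*j + 4*j - 104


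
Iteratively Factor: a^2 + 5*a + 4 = (a + 1)*(a + 4)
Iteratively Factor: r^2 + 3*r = (r)*(r + 3)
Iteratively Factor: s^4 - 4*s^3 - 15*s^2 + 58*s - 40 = (s - 5)*(s^3 + s^2 - 10*s + 8) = (s - 5)*(s + 4)*(s^2 - 3*s + 2) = (s - 5)*(s - 1)*(s + 4)*(s - 2)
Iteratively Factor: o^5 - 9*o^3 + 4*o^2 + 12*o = (o - 2)*(o^4 + 2*o^3 - 5*o^2 - 6*o) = o*(o - 2)*(o^3 + 2*o^2 - 5*o - 6) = o*(o - 2)^2*(o^2 + 4*o + 3) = o*(o - 2)^2*(o + 3)*(o + 1)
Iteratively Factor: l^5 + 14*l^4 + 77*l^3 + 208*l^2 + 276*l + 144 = (l + 3)*(l^4 + 11*l^3 + 44*l^2 + 76*l + 48) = (l + 2)*(l + 3)*(l^3 + 9*l^2 + 26*l + 24) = (l + 2)*(l + 3)^2*(l^2 + 6*l + 8) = (l + 2)^2*(l + 3)^2*(l + 4)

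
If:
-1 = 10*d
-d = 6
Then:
No Solution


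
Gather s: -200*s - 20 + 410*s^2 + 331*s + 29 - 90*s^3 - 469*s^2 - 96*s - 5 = -90*s^3 - 59*s^2 + 35*s + 4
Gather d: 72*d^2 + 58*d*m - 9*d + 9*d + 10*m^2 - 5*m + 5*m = 72*d^2 + 58*d*m + 10*m^2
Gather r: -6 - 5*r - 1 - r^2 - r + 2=-r^2 - 6*r - 5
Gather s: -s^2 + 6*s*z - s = -s^2 + s*(6*z - 1)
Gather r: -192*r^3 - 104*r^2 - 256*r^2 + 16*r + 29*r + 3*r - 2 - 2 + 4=-192*r^3 - 360*r^2 + 48*r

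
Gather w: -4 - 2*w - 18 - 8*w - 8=-10*w - 30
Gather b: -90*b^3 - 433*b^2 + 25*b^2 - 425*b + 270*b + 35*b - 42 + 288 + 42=-90*b^3 - 408*b^2 - 120*b + 288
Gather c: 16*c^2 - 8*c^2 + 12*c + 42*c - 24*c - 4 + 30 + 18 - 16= 8*c^2 + 30*c + 28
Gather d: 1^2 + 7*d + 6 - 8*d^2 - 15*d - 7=-8*d^2 - 8*d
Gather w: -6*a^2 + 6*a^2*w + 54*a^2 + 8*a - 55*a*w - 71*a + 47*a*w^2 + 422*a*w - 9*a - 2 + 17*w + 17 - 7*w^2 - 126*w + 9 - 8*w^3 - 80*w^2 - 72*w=48*a^2 - 72*a - 8*w^3 + w^2*(47*a - 87) + w*(6*a^2 + 367*a - 181) + 24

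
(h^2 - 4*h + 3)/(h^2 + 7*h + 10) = (h^2 - 4*h + 3)/(h^2 + 7*h + 10)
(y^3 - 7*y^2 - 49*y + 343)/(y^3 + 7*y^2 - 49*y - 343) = (y - 7)/(y + 7)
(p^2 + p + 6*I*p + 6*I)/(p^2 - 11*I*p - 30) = (p^2 + p*(1 + 6*I) + 6*I)/(p^2 - 11*I*p - 30)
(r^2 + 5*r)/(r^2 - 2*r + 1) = r*(r + 5)/(r^2 - 2*r + 1)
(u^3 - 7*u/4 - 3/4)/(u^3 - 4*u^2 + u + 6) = (u^2 - u - 3/4)/(u^2 - 5*u + 6)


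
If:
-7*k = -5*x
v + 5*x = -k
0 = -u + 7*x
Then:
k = 5*x/7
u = 7*x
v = -40*x/7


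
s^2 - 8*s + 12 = (s - 6)*(s - 2)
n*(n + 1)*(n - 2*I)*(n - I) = n^4 + n^3 - 3*I*n^3 - 2*n^2 - 3*I*n^2 - 2*n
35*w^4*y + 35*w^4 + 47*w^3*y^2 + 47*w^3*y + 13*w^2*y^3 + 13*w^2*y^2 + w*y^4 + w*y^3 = (w + y)*(5*w + y)*(7*w + y)*(w*y + w)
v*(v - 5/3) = v^2 - 5*v/3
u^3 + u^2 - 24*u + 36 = (u - 3)*(u - 2)*(u + 6)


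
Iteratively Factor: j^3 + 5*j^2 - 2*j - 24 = (j + 3)*(j^2 + 2*j - 8) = (j - 2)*(j + 3)*(j + 4)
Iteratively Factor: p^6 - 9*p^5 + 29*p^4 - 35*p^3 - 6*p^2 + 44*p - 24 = (p - 1)*(p^5 - 8*p^4 + 21*p^3 - 14*p^2 - 20*p + 24) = (p - 2)*(p - 1)*(p^4 - 6*p^3 + 9*p^2 + 4*p - 12) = (p - 2)^2*(p - 1)*(p^3 - 4*p^2 + p + 6) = (p - 2)^3*(p - 1)*(p^2 - 2*p - 3) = (p - 3)*(p - 2)^3*(p - 1)*(p + 1)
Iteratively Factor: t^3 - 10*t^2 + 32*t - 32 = (t - 2)*(t^2 - 8*t + 16) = (t - 4)*(t - 2)*(t - 4)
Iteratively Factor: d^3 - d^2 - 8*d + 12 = (d - 2)*(d^2 + d - 6) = (d - 2)*(d + 3)*(d - 2)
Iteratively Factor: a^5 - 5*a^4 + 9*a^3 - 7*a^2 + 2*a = (a - 1)*(a^4 - 4*a^3 + 5*a^2 - 2*a) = a*(a - 1)*(a^3 - 4*a^2 + 5*a - 2) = a*(a - 1)^2*(a^2 - 3*a + 2) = a*(a - 1)^3*(a - 2)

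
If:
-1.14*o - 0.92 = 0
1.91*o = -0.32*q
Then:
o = -0.81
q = 4.82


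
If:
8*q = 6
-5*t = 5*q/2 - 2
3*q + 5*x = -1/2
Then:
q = 3/4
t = 1/40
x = -11/20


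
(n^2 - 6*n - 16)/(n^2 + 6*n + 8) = (n - 8)/(n + 4)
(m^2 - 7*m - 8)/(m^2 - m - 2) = (m - 8)/(m - 2)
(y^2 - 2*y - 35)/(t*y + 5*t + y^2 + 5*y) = (y - 7)/(t + y)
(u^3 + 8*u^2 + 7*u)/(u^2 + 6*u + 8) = u*(u^2 + 8*u + 7)/(u^2 + 6*u + 8)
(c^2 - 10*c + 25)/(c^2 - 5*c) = (c - 5)/c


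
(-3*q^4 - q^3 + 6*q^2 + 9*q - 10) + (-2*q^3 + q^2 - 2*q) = -3*q^4 - 3*q^3 + 7*q^2 + 7*q - 10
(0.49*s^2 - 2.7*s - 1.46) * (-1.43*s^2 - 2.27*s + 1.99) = -0.7007*s^4 + 2.7487*s^3 + 9.1919*s^2 - 2.0588*s - 2.9054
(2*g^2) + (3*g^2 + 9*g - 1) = 5*g^2 + 9*g - 1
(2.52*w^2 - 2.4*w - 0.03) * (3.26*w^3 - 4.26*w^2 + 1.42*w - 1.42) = 8.2152*w^5 - 18.5592*w^4 + 13.7046*w^3 - 6.8586*w^2 + 3.3654*w + 0.0426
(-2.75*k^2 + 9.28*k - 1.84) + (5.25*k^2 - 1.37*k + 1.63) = 2.5*k^2 + 7.91*k - 0.21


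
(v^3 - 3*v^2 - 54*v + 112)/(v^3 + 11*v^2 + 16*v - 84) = (v - 8)/(v + 6)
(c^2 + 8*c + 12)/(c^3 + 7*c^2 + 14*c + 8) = (c + 6)/(c^2 + 5*c + 4)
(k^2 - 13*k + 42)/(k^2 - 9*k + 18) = (k - 7)/(k - 3)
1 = 1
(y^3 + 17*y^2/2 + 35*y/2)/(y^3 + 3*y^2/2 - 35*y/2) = (2*y + 7)/(2*y - 7)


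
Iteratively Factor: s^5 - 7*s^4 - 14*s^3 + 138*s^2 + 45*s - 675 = (s - 3)*(s^4 - 4*s^3 - 26*s^2 + 60*s + 225) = (s - 5)*(s - 3)*(s^3 + s^2 - 21*s - 45) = (s - 5)^2*(s - 3)*(s^2 + 6*s + 9) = (s - 5)^2*(s - 3)*(s + 3)*(s + 3)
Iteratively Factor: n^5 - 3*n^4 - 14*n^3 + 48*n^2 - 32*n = (n + 4)*(n^4 - 7*n^3 + 14*n^2 - 8*n) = n*(n + 4)*(n^3 - 7*n^2 + 14*n - 8) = n*(n - 2)*(n + 4)*(n^2 - 5*n + 4) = n*(n - 2)*(n - 1)*(n + 4)*(n - 4)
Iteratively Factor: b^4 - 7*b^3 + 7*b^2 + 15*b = (b + 1)*(b^3 - 8*b^2 + 15*b) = (b - 3)*(b + 1)*(b^2 - 5*b) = b*(b - 3)*(b + 1)*(b - 5)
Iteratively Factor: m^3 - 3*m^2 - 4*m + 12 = (m - 2)*(m^2 - m - 6) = (m - 2)*(m + 2)*(m - 3)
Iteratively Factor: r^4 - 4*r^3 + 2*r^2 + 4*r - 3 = (r - 1)*(r^3 - 3*r^2 - r + 3) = (r - 1)*(r + 1)*(r^2 - 4*r + 3) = (r - 1)^2*(r + 1)*(r - 3)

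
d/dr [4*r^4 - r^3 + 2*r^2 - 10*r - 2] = 16*r^3 - 3*r^2 + 4*r - 10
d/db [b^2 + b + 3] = 2*b + 1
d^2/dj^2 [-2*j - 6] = 0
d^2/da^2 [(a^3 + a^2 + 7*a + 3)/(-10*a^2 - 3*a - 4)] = 2*(-639*a^3 - 816*a^2 + 522*a + 161)/(1000*a^6 + 900*a^5 + 1470*a^4 + 747*a^3 + 588*a^2 + 144*a + 64)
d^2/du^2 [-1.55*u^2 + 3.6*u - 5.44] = -3.10000000000000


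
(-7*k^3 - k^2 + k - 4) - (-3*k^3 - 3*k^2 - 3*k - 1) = -4*k^3 + 2*k^2 + 4*k - 3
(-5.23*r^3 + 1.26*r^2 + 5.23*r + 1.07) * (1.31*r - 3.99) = -6.8513*r^4 + 22.5183*r^3 + 1.8239*r^2 - 19.466*r - 4.2693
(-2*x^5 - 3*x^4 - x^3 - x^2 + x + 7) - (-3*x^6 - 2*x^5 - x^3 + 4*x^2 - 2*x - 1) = 3*x^6 - 3*x^4 - 5*x^2 + 3*x + 8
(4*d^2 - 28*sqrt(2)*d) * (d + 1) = 4*d^3 - 28*sqrt(2)*d^2 + 4*d^2 - 28*sqrt(2)*d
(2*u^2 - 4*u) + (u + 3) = 2*u^2 - 3*u + 3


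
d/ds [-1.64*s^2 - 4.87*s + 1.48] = -3.28*s - 4.87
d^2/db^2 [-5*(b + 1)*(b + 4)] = -10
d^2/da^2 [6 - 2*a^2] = -4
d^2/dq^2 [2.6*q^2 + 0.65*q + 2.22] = 5.20000000000000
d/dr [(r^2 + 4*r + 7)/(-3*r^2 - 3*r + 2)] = (9*r^2 + 46*r + 29)/(9*r^4 + 18*r^3 - 3*r^2 - 12*r + 4)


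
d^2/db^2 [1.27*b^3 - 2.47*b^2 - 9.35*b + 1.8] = 7.62*b - 4.94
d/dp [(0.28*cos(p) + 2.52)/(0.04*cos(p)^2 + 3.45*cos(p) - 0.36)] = (0.0112*cos(p)^2 + 0.2016*cos(p) + 8.7948)*sin(p)/(0.0016*cos(p)^4 + 0.276*cos(p)^3 + 11.8737*cos(p)^2 - 2.484*cos(p) + 0.1296)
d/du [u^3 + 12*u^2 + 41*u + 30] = 3*u^2 + 24*u + 41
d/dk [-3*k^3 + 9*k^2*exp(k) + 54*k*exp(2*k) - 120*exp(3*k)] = 9*k^2*exp(k) - 9*k^2 + 108*k*exp(2*k) + 18*k*exp(k) - 360*exp(3*k) + 54*exp(2*k)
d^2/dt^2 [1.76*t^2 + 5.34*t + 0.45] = 3.52000000000000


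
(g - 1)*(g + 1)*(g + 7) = g^3 + 7*g^2 - g - 7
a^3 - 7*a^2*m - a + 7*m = (a - 1)*(a + 1)*(a - 7*m)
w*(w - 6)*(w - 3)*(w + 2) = w^4 - 7*w^3 + 36*w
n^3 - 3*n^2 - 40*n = n*(n - 8)*(n + 5)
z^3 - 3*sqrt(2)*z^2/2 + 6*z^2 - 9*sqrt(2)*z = z*(z + 6)*(z - 3*sqrt(2)/2)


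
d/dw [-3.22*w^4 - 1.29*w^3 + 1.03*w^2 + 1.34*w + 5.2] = -12.88*w^3 - 3.87*w^2 + 2.06*w + 1.34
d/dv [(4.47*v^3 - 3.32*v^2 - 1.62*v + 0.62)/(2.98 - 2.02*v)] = (-18.0588*v^3 + 46.6682*v^2 - 19.7872*v - 3.5752)/(4.0804*v^2 - 12.0392*v + 8.8804)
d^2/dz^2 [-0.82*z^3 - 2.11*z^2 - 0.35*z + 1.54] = -4.92*z - 4.22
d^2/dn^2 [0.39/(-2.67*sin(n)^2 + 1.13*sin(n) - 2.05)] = (11.121084*sin(n)^4 - 3.530007*sin(n)^3 - 24.722295*sin(n)^2 + 7.963449*sin(n) + 3.273348)/(2.67*sin(n)^2 - 1.13*sin(n) + 2.05)^3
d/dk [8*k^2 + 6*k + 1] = 16*k + 6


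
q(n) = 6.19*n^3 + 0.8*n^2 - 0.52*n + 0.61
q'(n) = 18.57*n^2 + 1.6*n - 0.52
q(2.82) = 144.32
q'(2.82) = 151.67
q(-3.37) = -225.46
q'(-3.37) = 204.99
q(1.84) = 40.92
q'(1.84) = 65.29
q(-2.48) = -87.60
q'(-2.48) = 109.72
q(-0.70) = -0.76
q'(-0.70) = 7.46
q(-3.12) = -177.98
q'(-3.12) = 175.26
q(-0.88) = -2.53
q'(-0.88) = 12.45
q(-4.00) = -380.67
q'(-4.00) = 290.20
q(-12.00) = -10574.27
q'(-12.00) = 2654.36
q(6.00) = 1363.33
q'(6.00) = 677.60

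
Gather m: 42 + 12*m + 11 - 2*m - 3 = 10*m + 50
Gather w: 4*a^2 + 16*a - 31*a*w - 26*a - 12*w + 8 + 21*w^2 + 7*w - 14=4*a^2 - 10*a + 21*w^2 + w*(-31*a - 5) - 6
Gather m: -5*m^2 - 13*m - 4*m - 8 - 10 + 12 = -5*m^2 - 17*m - 6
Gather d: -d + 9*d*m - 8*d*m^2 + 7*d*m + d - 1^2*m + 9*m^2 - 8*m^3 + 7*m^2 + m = d*(-8*m^2 + 16*m) - 8*m^3 + 16*m^2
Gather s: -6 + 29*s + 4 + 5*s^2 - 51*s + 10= 5*s^2 - 22*s + 8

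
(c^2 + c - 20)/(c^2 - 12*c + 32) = (c + 5)/(c - 8)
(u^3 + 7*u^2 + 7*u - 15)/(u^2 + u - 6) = (u^2 + 4*u - 5)/(u - 2)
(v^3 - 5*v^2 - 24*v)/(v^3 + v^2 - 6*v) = (v - 8)/(v - 2)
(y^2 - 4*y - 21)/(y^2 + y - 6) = (y - 7)/(y - 2)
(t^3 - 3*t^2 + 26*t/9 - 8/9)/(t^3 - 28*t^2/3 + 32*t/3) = (3*t^2 - 5*t + 2)/(3*t*(t - 8))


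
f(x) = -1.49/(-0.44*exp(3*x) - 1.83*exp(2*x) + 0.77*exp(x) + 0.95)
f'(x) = -1.49*(1.32*exp(3*x) + 3.66*exp(2*x) - 0.77*exp(x))/(-0.44*exp(3*x) - 1.83*exp(2*x) + 0.77*exp(x) + 0.95)^2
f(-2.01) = -1.46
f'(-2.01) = 0.05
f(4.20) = 0.00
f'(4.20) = -0.00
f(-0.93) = -1.58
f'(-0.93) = -0.58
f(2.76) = 0.00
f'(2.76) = -0.00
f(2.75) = 0.00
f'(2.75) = -0.00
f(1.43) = 0.02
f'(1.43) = -0.07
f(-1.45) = -1.45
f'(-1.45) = -0.05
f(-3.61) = -1.54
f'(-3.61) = 0.03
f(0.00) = 2.71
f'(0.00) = -20.74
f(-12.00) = -1.57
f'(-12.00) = 0.00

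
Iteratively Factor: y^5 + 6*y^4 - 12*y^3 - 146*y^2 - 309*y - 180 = (y + 3)*(y^4 + 3*y^3 - 21*y^2 - 83*y - 60) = (y + 1)*(y + 3)*(y^3 + 2*y^2 - 23*y - 60) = (y + 1)*(y + 3)*(y + 4)*(y^2 - 2*y - 15) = (y - 5)*(y + 1)*(y + 3)*(y + 4)*(y + 3)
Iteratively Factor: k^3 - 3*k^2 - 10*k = (k - 5)*(k^2 + 2*k) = (k - 5)*(k + 2)*(k)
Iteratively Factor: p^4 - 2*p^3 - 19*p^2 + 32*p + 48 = (p - 3)*(p^3 + p^2 - 16*p - 16) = (p - 3)*(p + 1)*(p^2 - 16) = (p - 3)*(p + 1)*(p + 4)*(p - 4)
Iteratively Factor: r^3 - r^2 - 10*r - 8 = (r + 2)*(r^2 - 3*r - 4) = (r + 1)*(r + 2)*(r - 4)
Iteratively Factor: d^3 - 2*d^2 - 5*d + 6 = (d - 3)*(d^2 + d - 2) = (d - 3)*(d + 2)*(d - 1)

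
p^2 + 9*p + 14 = (p + 2)*(p + 7)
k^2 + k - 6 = (k - 2)*(k + 3)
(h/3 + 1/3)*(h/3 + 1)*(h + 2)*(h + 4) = h^4/9 + 10*h^3/9 + 35*h^2/9 + 50*h/9 + 8/3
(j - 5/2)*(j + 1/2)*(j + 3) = j^3 + j^2 - 29*j/4 - 15/4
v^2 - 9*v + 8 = (v - 8)*(v - 1)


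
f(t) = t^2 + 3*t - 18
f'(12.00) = 27.00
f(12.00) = 162.00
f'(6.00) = 15.00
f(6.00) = 36.00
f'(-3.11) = -3.22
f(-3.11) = -17.66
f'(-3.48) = -3.96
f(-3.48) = -16.33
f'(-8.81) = -14.62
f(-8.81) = 33.19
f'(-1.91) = -0.82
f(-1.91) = -20.08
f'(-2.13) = -1.26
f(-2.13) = -19.85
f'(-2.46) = -1.92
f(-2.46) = -19.33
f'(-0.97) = 1.06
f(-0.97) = -19.97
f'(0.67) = 4.34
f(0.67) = -15.54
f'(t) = 2*t + 3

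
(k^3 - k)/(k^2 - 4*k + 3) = k*(k + 1)/(k - 3)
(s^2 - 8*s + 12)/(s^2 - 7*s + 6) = (s - 2)/(s - 1)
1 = 1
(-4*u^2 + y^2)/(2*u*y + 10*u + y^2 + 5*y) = (-2*u + y)/(y + 5)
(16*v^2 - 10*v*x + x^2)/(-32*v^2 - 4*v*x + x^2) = (-2*v + x)/(4*v + x)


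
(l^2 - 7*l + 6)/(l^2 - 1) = (l - 6)/(l + 1)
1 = 1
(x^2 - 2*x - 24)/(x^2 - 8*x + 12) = (x + 4)/(x - 2)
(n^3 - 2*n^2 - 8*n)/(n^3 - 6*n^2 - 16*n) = (n - 4)/(n - 8)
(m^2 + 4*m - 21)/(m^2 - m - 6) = (m + 7)/(m + 2)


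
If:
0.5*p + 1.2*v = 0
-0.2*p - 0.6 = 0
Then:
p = -3.00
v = 1.25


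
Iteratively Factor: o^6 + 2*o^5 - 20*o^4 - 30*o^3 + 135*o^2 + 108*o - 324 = (o + 3)*(o^5 - o^4 - 17*o^3 + 21*o^2 + 72*o - 108) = (o + 3)^2*(o^4 - 4*o^3 - 5*o^2 + 36*o - 36) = (o - 2)*(o + 3)^2*(o^3 - 2*o^2 - 9*o + 18) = (o - 2)^2*(o + 3)^2*(o^2 - 9) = (o - 3)*(o - 2)^2*(o + 3)^2*(o + 3)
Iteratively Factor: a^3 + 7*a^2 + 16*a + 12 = (a + 2)*(a^2 + 5*a + 6) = (a + 2)*(a + 3)*(a + 2)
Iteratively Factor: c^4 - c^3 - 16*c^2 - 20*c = (c)*(c^3 - c^2 - 16*c - 20) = c*(c + 2)*(c^2 - 3*c - 10) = c*(c + 2)^2*(c - 5)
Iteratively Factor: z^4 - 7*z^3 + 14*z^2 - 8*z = (z)*(z^3 - 7*z^2 + 14*z - 8) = z*(z - 1)*(z^2 - 6*z + 8) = z*(z - 2)*(z - 1)*(z - 4)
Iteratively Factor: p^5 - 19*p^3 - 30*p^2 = (p)*(p^4 - 19*p^2 - 30*p) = p*(p + 3)*(p^3 - 3*p^2 - 10*p) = p^2*(p + 3)*(p^2 - 3*p - 10) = p^2*(p + 2)*(p + 3)*(p - 5)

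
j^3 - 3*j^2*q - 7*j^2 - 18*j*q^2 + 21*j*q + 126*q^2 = (j - 7)*(j - 6*q)*(j + 3*q)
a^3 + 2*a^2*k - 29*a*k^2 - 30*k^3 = (a - 5*k)*(a + k)*(a + 6*k)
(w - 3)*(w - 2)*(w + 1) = w^3 - 4*w^2 + w + 6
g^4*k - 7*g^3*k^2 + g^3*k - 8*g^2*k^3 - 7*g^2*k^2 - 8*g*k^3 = g*(g - 8*k)*(g + k)*(g*k + k)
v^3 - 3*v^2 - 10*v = v*(v - 5)*(v + 2)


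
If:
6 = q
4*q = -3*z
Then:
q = 6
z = -8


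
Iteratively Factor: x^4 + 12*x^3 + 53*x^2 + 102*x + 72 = (x + 3)*(x^3 + 9*x^2 + 26*x + 24) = (x + 2)*(x + 3)*(x^2 + 7*x + 12) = (x + 2)*(x + 3)^2*(x + 4)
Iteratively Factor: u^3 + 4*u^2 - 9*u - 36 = (u - 3)*(u^2 + 7*u + 12) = (u - 3)*(u + 3)*(u + 4)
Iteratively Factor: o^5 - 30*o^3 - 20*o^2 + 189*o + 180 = (o - 5)*(o^4 + 5*o^3 - 5*o^2 - 45*o - 36) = (o - 5)*(o - 3)*(o^3 + 8*o^2 + 19*o + 12) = (o - 5)*(o - 3)*(o + 4)*(o^2 + 4*o + 3) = (o - 5)*(o - 3)*(o + 1)*(o + 4)*(o + 3)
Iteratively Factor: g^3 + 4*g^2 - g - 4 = (g + 1)*(g^2 + 3*g - 4) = (g - 1)*(g + 1)*(g + 4)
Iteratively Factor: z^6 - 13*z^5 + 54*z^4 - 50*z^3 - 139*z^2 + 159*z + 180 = (z - 3)*(z^5 - 10*z^4 + 24*z^3 + 22*z^2 - 73*z - 60) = (z - 4)*(z - 3)*(z^4 - 6*z^3 + 22*z + 15) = (z - 5)*(z - 4)*(z - 3)*(z^3 - z^2 - 5*z - 3) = (z - 5)*(z - 4)*(z - 3)*(z + 1)*(z^2 - 2*z - 3) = (z - 5)*(z - 4)*(z - 3)^2*(z + 1)*(z + 1)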